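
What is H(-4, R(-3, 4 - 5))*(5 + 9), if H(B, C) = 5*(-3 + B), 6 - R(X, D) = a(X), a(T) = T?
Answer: -490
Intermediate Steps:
R(X, D) = 6 - X
H(B, C) = -15 + 5*B
H(-4, R(-3, 4 - 5))*(5 + 9) = (-15 + 5*(-4))*(5 + 9) = (-15 - 20)*14 = -35*14 = -490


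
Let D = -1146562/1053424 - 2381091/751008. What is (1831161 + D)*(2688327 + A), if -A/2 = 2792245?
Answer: -87408779364434848041567/16481871904 ≈ -5.3033e+12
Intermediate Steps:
A = -5584490 (A = -2*2792245 = -5584490)
D = -70195325835/16481871904 (D = -1146562*1/1053424 - 2381091*1/751008 = -573281/526712 - 793697/250336 = -70195325835/16481871904 ≈ -4.2589)
(1831161 + D)*(2688327 + A) = (1831161 - 70195325835/16481871904)*(2688327 - 5584490) = (30180890842274709/16481871904)*(-2896163) = -87408779364434848041567/16481871904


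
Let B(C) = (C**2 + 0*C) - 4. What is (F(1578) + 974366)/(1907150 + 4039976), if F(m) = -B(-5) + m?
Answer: 975923/5947126 ≈ 0.16410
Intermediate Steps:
B(C) = -4 + C**2 (B(C) = (C**2 + 0) - 4 = C**2 - 4 = -4 + C**2)
F(m) = -21 + m (F(m) = -(-4 + (-5)**2) + m = -(-4 + 25) + m = -1*21 + m = -21 + m)
(F(1578) + 974366)/(1907150 + 4039976) = ((-21 + 1578) + 974366)/(1907150 + 4039976) = (1557 + 974366)/5947126 = 975923*(1/5947126) = 975923/5947126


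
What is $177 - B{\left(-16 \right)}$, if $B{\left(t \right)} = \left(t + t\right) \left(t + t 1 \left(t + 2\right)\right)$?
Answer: $6833$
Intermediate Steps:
$B{\left(t \right)} = 2 t \left(t + t \left(2 + t\right)\right)$
$177 - B{\left(-16 \right)} = 177 - 2 \left(-16\right)^{2} \left(3 - 16\right) = 177 - 2 \cdot 256 \left(-13\right) = 177 - -6656 = 177 + 6656 = 6833$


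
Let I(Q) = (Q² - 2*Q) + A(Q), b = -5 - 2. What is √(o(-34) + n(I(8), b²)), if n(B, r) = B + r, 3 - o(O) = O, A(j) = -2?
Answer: 2*√33 ≈ 11.489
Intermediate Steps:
b = -7
o(O) = 3 - O
I(Q) = -2 + Q² - 2*Q (I(Q) = (Q² - 2*Q) - 2 = -2 + Q² - 2*Q)
√(o(-34) + n(I(8), b²)) = √((3 - 1*(-34)) + ((-2 + 8² - 2*8) + (-7)²)) = √((3 + 34) + ((-2 + 64 - 16) + 49)) = √(37 + (46 + 49)) = √(37 + 95) = √132 = 2*√33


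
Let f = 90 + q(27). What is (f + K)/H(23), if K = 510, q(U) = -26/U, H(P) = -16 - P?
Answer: -16174/1053 ≈ -15.360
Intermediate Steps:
f = 2404/27 (f = 90 - 26/27 = 2404/27 ≈ 89.037)
(f + K)/H(23) = (2404/27 + 510)/(-16 - 1*23) = 16174/(27*(-16 - 23)) = (16174/27)/(-39) = (16174/27)*(-1/39) = -16174/1053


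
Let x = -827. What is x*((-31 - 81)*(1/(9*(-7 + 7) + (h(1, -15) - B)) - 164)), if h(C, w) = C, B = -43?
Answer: -167070540/11 ≈ -1.5188e+7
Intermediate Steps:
x*((-31 - 81)*(1/(9*(-7 + 7) + (h(1, -15) - B)) - 164)) = -827*(-31 - 81)*(1/(9*(-7 + 7) + (1 - 1*(-43))) - 164) = -(-92624)*(1/(9*0 + (1 + 43)) - 164) = -(-92624)*(1/(0 + 44) - 164) = -(-92624)*(1/44 - 164) = -(-92624)*(-7215)/44 = -827*202020/11 = -167070540/11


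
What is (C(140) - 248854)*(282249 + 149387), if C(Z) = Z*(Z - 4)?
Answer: -99195995704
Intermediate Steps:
C(Z) = Z*(-4 + Z)
(C(140) - 248854)*(282249 + 149387) = (140*(-4 + 140) - 248854)*(282249 + 149387) = (140*136 - 248854)*431636 = (19040 - 248854)*431636 = -229814*431636 = -99195995704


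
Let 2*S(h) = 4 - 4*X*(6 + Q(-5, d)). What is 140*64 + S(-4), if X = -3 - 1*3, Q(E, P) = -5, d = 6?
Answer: 8974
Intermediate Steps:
X = -6 (X = -3 - 3 = -6)
S(h) = 14 (S(h) = (4 - (-24)*(6 - 5))/2 = (4 - (-24))/2 = (4 - 4*(-6))/2 = (4 + 24)/2 = (½)*28 = 14)
140*64 + S(-4) = 140*64 + 14 = 8960 + 14 = 8974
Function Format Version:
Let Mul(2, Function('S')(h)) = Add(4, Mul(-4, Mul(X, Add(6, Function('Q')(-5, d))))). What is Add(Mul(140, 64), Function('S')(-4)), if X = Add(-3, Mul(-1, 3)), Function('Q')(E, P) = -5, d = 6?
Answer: 8974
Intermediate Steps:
X = -6 (X = Add(-3, -3) = -6)
Function('S')(h) = 14 (Function('S')(h) = Mul(Rational(1, 2), Add(4, Mul(-4, Mul(-6, Add(6, -5))))) = Mul(Rational(1, 2), Add(4, Mul(-4, Mul(-6, 1)))) = Mul(Rational(1, 2), Add(4, Mul(-4, -6))) = Mul(Rational(1, 2), Add(4, 24)) = Mul(Rational(1, 2), 28) = 14)
Add(Mul(140, 64), Function('S')(-4)) = Add(Mul(140, 64), 14) = Add(8960, 14) = 8974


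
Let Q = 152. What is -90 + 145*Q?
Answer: 21950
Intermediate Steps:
-90 + 145*Q = -90 + 145*152 = -90 + 22040 = 21950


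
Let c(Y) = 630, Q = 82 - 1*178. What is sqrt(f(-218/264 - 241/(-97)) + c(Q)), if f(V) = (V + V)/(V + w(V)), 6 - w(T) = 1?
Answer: 16*sqrt(17902940597)/85259 ≈ 25.110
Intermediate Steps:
w(T) = 5 (w(T) = 6 - 1*1 = 6 - 1 = 5)
f(V) = 2*V/(5 + V) (f(V) = (V + V)/(V + 5) = (2*V)/(5 + V) = 2*V/(5 + V))
Q = -96 (Q = 82 - 178 = -96)
sqrt(f(-218/264 - 241/(-97)) + c(Q)) = sqrt(2*(-218/264 - 241/(-97))/(5 + (-218/264 - 241/(-97))) + 630) = sqrt(2*(-218*1/264 - 241*(-1/97))/(5 + (-218*1/264 - 241*(-1/97))) + 630) = sqrt(2*(-109/132 + 241/97)/(5 + (-109/132 + 241/97)) + 630) = sqrt(2*(21239/12804)/(5 + 21239/12804) + 630) = sqrt(2*(21239/12804)/(85259/12804) + 630) = sqrt(2*(21239/12804)*(12804/85259) + 630) = sqrt(42478/85259 + 630) = sqrt(53755648/85259) = 16*sqrt(17902940597)/85259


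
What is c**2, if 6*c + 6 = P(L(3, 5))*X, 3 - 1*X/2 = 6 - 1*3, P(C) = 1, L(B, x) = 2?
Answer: 1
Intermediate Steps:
X = 0 (X = 6 - 2*(6 - 1*3) = 6 - 2*(6 - 3) = 6 - 2*3 = 6 - 6 = 0)
c = -1 (c = -1 + (1*0)/6 = -1 + (1/6)*0 = -1 + 0 = -1)
c**2 = (-1)**2 = 1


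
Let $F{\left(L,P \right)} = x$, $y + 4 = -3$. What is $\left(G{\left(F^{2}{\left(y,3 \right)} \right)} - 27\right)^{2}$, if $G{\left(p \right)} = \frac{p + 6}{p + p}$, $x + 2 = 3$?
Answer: $\frac{2209}{4} \approx 552.25$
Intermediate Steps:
$y = -7$ ($y = -4 - 3 = -7$)
$x = 1$ ($x = -2 + 3 = 1$)
$F{\left(L,P \right)} = 1$
$G{\left(p \right)} = \frac{6 + p}{2 p}$
$\left(G{\left(F^{2}{\left(y,3 \right)} \right)} - 27\right)^{2} = \left(\frac{6 + 1^{2}}{2 \cdot 1^{2}} - 27\right)^{2} = \left(\frac{6 + 1}{2 \cdot 1} - 27\right)^{2} = \left(\frac{1}{2} \cdot 1 \cdot 7 - 27\right)^{2} = \left(\frac{7}{2} - 27\right)^{2} = \left(- \frac{47}{2}\right)^{2} = \frac{2209}{4}$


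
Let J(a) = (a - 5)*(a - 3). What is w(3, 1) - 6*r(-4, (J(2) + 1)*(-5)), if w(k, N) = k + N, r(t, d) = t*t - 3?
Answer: -74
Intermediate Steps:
J(a) = (-5 + a)*(-3 + a)
r(t, d) = -3 + t**2 (r(t, d) = t**2 - 3 = -3 + t**2)
w(k, N) = N + k
w(3, 1) - 6*r(-4, (J(2) + 1)*(-5)) = (1 + 3) - 6*(-3 + (-4)**2) = 4 - 6*(-3 + 16) = 4 - 6*13 = 4 - 78 = -74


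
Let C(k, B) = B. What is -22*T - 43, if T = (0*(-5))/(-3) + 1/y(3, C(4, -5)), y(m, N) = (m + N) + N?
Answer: -279/7 ≈ -39.857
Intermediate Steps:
y(m, N) = m + 2*N (y(m, N) = (N + m) + N = m + 2*N)
T = -⅐ (T = (0*(-5))/(-3) + 1/(3 + 2*(-5)) = 0*(-⅓) + 1/(3 - 10) = 0 + 1/(-7) = 0 + 1*(-⅐) = 0 - ⅐ = -⅐ ≈ -0.14286)
-22*T - 43 = -22*(-⅐) - 43 = 22/7 - 43 = -279/7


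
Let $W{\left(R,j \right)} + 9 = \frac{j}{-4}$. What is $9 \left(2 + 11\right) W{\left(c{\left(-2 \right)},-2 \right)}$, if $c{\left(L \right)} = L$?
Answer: $- \frac{1989}{2} \approx -994.5$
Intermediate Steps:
$W{\left(R,j \right)} = -9 - \frac{j}{4}$ ($W{\left(R,j \right)} = -9 + \frac{j}{-4} = -9 + j \left(- \frac{1}{4}\right) = -9 - \frac{j}{4}$)
$9 \left(2 + 11\right) W{\left(c{\left(-2 \right)},-2 \right)} = 9 \left(2 + 11\right) \left(-9 - - \frac{1}{2}\right) = 9 \cdot 13 \left(-9 + \frac{1}{2}\right) = 117 \left(- \frac{17}{2}\right) = - \frac{1989}{2}$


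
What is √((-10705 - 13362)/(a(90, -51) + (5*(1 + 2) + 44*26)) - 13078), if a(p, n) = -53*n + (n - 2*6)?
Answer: I*√188838370811/3799 ≈ 114.39*I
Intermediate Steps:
a(p, n) = -12 - 52*n (a(p, n) = -53*n + (n - 12) = -53*n + (-12 + n) = -12 - 52*n)
√((-10705 - 13362)/(a(90, -51) + (5*(1 + 2) + 44*26)) - 13078) = √((-10705 - 13362)/((-12 - 52*(-51)) + (5*(1 + 2) + 44*26)) - 13078) = √(-24067/((-12 + 2652) + (5*3 + 1144)) - 13078) = √(-24067/(2640 + (15 + 1144)) - 13078) = √(-24067/(2640 + 1159) - 13078) = √(-24067/3799 - 13078) = √(-49707389/3799) = I*√188838370811/3799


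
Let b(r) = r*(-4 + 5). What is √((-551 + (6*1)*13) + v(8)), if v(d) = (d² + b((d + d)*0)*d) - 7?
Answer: 4*I*√26 ≈ 20.396*I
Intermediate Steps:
b(r) = r (b(r) = r*1 = r)
v(d) = -7 + d² (v(d) = (d² + ((d + d)*0)*d) - 7 = (d² + ((2*d)*0)*d) - 7 = (d² + 0*d) - 7 = (d² + 0) - 7 = d² - 7 = -7 + d²)
√((-551 + (6*1)*13) + v(8)) = √((-551 + (6*1)*13) + (-7 + 8²)) = √((-551 + 6*13) + (-7 + 64)) = √((-551 + 78) + 57) = √(-473 + 57) = √(-416) = 4*I*√26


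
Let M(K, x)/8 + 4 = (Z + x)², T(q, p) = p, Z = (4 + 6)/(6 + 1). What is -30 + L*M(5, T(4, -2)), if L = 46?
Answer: -67710/49 ≈ -1381.8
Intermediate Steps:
Z = 10/7 ≈ 1.4286
M(K, x) = -32 + 8*(10/7 + x)²
-30 + L*M(5, T(4, -2)) = -30 + 46*(-32 + 8*(10 + 7*(-2))²/49) = -30 + 46*(-32 + 8*(10 - 14)²/49) = -30 + 46*(-32 + (8/49)*(-4)²) = -30 + 46*(-32 + (8/49)*16) = -30 + 46*(-32 + 128/49) = -30 + 46*(-1440/49) = -30 - 66240/49 = -67710/49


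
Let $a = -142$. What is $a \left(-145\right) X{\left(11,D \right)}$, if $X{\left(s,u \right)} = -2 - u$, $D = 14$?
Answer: $-329440$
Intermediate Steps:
$a \left(-145\right) X{\left(11,D \right)} = \left(-142\right) \left(-145\right) \left(-2 - 14\right) = 20590 \left(-2 - 14\right) = 20590 \left(-16\right) = -329440$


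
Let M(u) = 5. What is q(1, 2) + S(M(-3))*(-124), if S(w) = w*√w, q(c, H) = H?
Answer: 2 - 620*√5 ≈ -1384.4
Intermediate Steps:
S(w) = w^(3/2)
q(1, 2) + S(M(-3))*(-124) = 2 + 5^(3/2)*(-124) = 2 + (5*√5)*(-124) = 2 - 620*√5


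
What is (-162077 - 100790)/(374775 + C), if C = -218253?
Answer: -262867/156522 ≈ -1.6794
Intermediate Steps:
(-162077 - 100790)/(374775 + C) = (-162077 - 100790)/(374775 - 218253) = -262867/156522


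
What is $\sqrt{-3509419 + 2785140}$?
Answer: $i \sqrt{724279} \approx 851.05 i$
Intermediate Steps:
$\sqrt{-3509419 + 2785140} = \sqrt{-724279} = i \sqrt{724279}$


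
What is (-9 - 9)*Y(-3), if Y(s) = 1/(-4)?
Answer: 9/2 ≈ 4.5000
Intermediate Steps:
Y(s) = -1/4
(-9 - 9)*Y(-3) = (-9 - 9)*(-1/4) = -18*(-1/4) = 9/2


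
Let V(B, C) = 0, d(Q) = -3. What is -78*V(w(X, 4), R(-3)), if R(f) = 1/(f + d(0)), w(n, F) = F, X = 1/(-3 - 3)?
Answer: 0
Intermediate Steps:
X = -⅙ (X = 1/(-6) = -⅙ ≈ -0.16667)
R(f) = 1/(-3 + f) (R(f) = 1/(f - 3) = 1/(-3 + f))
-78*V(w(X, 4), R(-3)) = -78*0 = 0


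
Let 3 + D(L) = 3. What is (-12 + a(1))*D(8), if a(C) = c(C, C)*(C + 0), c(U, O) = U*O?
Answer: 0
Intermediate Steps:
D(L) = 0 (D(L) = -3 + 3 = 0)
c(U, O) = O*U
a(C) = C³ (a(C) = (C*C)*(C + 0) = C²*C = C³)
(-12 + a(1))*D(8) = (-12 + 1³)*0 = (-12 + 1)*0 = -11*0 = 0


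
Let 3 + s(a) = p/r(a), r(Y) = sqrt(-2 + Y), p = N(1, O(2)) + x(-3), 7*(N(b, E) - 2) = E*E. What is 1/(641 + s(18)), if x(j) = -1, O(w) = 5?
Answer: 7/4474 ≈ 0.0015646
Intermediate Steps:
N(b, E) = 2 + E**2/7 (N(b, E) = 2 + (E*E)/7 = 2 + E**2/7)
p = 32/7 (p = (2 + (1/7)*5**2) - 1 = (2 + (1/7)*25) - 1 = (2 + 25/7) - 1 = 39/7 - 1 = 32/7 ≈ 4.5714)
s(a) = -3 + 32/(7*sqrt(-2 + a)) (s(a) = -3 + 32/(7*(sqrt(-2 + a))) = -3 + 32/(7*sqrt(-2 + a)))
1/(641 + s(18)) = 1/(641 + (-3 + 32/(7*sqrt(-2 + 18)))) = 1/(641 + (-3 + 32/(7*sqrt(16)))) = 1/(641 + (-3 + (32/7)*(1/4))) = 1/(641 + (-3 + 8/7)) = 1/(641 - 13/7) = 1/(4474/7) = 7/4474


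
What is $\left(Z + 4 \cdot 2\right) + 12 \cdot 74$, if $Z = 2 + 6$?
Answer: $904$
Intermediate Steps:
$Z = 8$
$\left(Z + 4 \cdot 2\right) + 12 \cdot 74 = \left(8 + 4 \cdot 2\right) + 12 \cdot 74 = \left(8 + 8\right) + 888 = 16 + 888 = 904$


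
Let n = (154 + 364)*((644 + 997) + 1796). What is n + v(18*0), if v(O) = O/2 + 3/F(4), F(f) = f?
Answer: 7121467/4 ≈ 1.7804e+6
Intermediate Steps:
v(O) = ¾ + O/2 (v(O) = O/2 + 3/4 = O*(½) + 3*(¼) = O/2 + ¾ = ¾ + O/2)
n = 1780366 (n = 518*(1641 + 1796) = 518*3437 = 1780366)
n + v(18*0) = 1780366 + (¾ + (18*0)/2) = 1780366 + (¾ + (½)*0) = 1780366 + (¾ + 0) = 1780366 + ¾ = 7121467/4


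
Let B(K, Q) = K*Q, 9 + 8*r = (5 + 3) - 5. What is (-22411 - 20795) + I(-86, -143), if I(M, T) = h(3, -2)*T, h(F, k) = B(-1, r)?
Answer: -173253/4 ≈ -43313.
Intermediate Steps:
r = -3/4 (r = -9/8 + ((5 + 3) - 5)/8 = -9/8 + (8 - 5)/8 = -9/8 + (1/8)*3 = -9/8 + 3/8 = -3/4 ≈ -0.75000)
h(F, k) = 3/4 (h(F, k) = -1*(-3/4) = 3/4)
I(M, T) = 3*T/4
(-22411 - 20795) + I(-86, -143) = (-22411 - 20795) + (3/4)*(-143) = -43206 - 429/4 = -173253/4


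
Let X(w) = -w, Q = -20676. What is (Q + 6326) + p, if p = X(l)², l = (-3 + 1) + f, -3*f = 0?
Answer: -14346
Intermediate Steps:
f = 0 (f = -⅓*0 = 0)
l = -2 (l = (-3 + 1) + 0 = -2 + 0 = -2)
p = 4 (p = (-1*(-2))² = 2² = 4)
(Q + 6326) + p = (-20676 + 6326) + 4 = -14350 + 4 = -14346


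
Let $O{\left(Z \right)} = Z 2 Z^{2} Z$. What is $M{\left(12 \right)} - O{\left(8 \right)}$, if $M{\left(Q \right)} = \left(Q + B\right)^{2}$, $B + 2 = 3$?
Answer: $-8023$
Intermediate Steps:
$B = 1$ ($B = -2 + 3 = 1$)
$M{\left(Q \right)} = \left(1 + Q\right)^{2}$ ($M{\left(Q \right)} = \left(Q + 1\right)^{2} = \left(1 + Q\right)^{2}$)
$O{\left(Z \right)} = 2 Z^{4}$ ($O{\left(Z \right)} = 2 Z^{3} Z = 2 Z^{4}$)
$M{\left(12 \right)} - O{\left(8 \right)} = \left(1 + 12\right)^{2} - 2 \cdot 8^{4} = 13^{2} - 2 \cdot 4096 = 169 - 8192 = -8023$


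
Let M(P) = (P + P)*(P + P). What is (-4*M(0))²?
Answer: 0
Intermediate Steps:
M(P) = 4*P² (M(P) = (2*P)*(2*P) = 4*P²)
(-4*M(0))² = (-16*0²)² = (-16*0)² = (-4*0)² = 0² = 0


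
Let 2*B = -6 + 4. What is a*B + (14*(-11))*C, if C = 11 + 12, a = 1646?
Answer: -5188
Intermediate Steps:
C = 23
B = -1 (B = (-6 + 4)/2 = (1/2)*(-2) = -1)
a*B + (14*(-11))*C = 1646*(-1) + (14*(-11))*23 = -1646 - 154*23 = -1646 - 3542 = -5188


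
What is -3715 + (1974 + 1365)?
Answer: -376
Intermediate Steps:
-3715 + (1974 + 1365) = -3715 + 3339 = -376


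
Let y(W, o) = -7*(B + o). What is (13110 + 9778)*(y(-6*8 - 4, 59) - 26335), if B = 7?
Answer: -613329736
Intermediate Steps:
y(W, o) = -49 - 7*o (y(W, o) = -7*(7 + o) = -49 - 7*o)
(13110 + 9778)*(y(-6*8 - 4, 59) - 26335) = (13110 + 9778)*((-49 - 7*59) - 26335) = 22888*((-49 - 413) - 26335) = 22888*(-462 - 26335) = 22888*(-26797) = -613329736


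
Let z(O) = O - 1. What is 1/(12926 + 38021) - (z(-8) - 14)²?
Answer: -26950962/50947 ≈ -529.00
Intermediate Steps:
z(O) = -1 + O
1/(12926 + 38021) - (z(-8) - 14)² = 1/(12926 + 38021) - ((-1 - 8) - 14)² = 1/50947 - (-9 - 14)² = 1/50947 - 1*(-23)² = 1/50947 - 1*529 = 1/50947 - 529 = -26950962/50947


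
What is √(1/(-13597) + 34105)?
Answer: 6*√175146614593/13597 ≈ 184.68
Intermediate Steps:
√(1/(-13597) + 34105) = √(-1/13597 + 34105) = √(463725684/13597) = 6*√175146614593/13597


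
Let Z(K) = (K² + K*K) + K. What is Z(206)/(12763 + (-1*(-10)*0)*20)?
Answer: 85078/12763 ≈ 6.6660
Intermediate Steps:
Z(K) = K + 2*K² (Z(K) = (K² + K²) + K = 2*K² + K = K + 2*K²)
Z(206)/(12763 + (-1*(-10)*0)*20) = (206*(1 + 2*206))/(12763 + (-1*(-10)*0)*20) = (206*(1 + 412))/(12763 + (10*0)*20) = (206*413)/(12763 + 0*20) = 85078/(12763 + 0) = 85078/12763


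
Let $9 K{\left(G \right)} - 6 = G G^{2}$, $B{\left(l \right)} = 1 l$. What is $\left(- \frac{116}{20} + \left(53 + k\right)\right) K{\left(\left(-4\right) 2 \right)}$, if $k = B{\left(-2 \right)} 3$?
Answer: $- \frac{104236}{45} \approx -2316.4$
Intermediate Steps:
$B{\left(l \right)} = l$
$K{\left(G \right)} = \frac{2}{3} + \frac{G^{3}}{9}$ ($K{\left(G \right)} = \frac{2}{3} + \frac{G G^{2}}{9} = \frac{2}{3} + \frac{G^{3}}{9}$)
$k = -6$ ($k = \left(-2\right) 3 = -6$)
$\left(- \frac{116}{20} + \left(53 + k\right)\right) K{\left(\left(-4\right) 2 \right)} = \left(- \frac{116}{20} + \left(53 - 6\right)\right) \left(\frac{2}{3} + \frac{\left(\left(-4\right) 2\right)^{3}}{9}\right) = \left(\left(-116\right) \frac{1}{20} + 47\right) \left(\frac{2}{3} + \frac{\left(-8\right)^{3}}{9}\right) = \left(- \frac{29}{5} + 47\right) \left(\frac{2}{3} + \frac{1}{9} \left(-512\right)\right) = \frac{206 \left(\frac{2}{3} - \frac{512}{9}\right)}{5} = \frac{206}{5} \left(- \frac{506}{9}\right) = - \frac{104236}{45}$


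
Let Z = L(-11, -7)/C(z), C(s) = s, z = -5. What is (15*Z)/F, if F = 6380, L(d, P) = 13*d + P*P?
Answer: 141/3190 ≈ 0.044201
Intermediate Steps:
L(d, P) = P² + 13*d (L(d, P) = 13*d + P² = P² + 13*d)
Z = 94/5 (Z = ((-7)² + 13*(-11))/(-5) = (49 - 143)*(-⅕) = -94*(-⅕) = 94/5 ≈ 18.800)
(15*Z)/F = (15*(94/5))/6380 = 282*(1/6380) = 141/3190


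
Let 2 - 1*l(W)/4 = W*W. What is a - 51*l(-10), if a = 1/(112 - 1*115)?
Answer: 59975/3 ≈ 19992.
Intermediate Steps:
a = -⅓ (a = 1/(112 - 115) = 1/(-3) = -⅓ ≈ -0.33333)
l(W) = 8 - 4*W² (l(W) = 8 - 4*W*W = 8 - 4*W²)
a - 51*l(-10) = -⅓ - 51*(8 - 4*(-10)²) = -⅓ - 51*(8 - 4*100) = -⅓ - 51*(8 - 400) = -⅓ - 51*(-392) = -⅓ + 19992 = 59975/3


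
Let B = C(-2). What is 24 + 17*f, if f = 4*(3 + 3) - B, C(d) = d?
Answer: 466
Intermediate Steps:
B = -2
f = 26 (f = 4*(3 + 3) - 1*(-2) = 4*6 + 2 = 24 + 2 = 26)
24 + 17*f = 24 + 17*26 = 24 + 442 = 466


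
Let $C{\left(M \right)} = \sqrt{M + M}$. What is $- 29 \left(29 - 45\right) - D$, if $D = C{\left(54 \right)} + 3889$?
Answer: $-3425 - 6 \sqrt{3} \approx -3435.4$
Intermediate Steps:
$C{\left(M \right)} = \sqrt{2} \sqrt{M}$ ($C{\left(M \right)} = \sqrt{2 M} = \sqrt{2} \sqrt{M}$)
$D = 3889 + 6 \sqrt{3}$ ($D = \sqrt{2} \sqrt{54} + 3889 = \sqrt{2} \cdot 3 \sqrt{6} + 3889 = 6 \sqrt{3} + 3889 = 3889 + 6 \sqrt{3} \approx 3899.4$)
$- 29 \left(29 - 45\right) - D = - 29 \left(29 - 45\right) - \left(3889 + 6 \sqrt{3}\right) = \left(-29\right) \left(-16\right) - \left(3889 + 6 \sqrt{3}\right) = 464 - \left(3889 + 6 \sqrt{3}\right) = -3425 - 6 \sqrt{3}$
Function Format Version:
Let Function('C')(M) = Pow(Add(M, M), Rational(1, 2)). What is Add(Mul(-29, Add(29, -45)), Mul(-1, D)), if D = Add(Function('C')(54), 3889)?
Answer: Add(-3425, Mul(-6, Pow(3, Rational(1, 2)))) ≈ -3435.4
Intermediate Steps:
Function('C')(M) = Mul(Pow(2, Rational(1, 2)), Pow(M, Rational(1, 2))) (Function('C')(M) = Pow(Mul(2, M), Rational(1, 2)) = Mul(Pow(2, Rational(1, 2)), Pow(M, Rational(1, 2))))
D = Add(3889, Mul(6, Pow(3, Rational(1, 2)))) (D = Add(Mul(Pow(2, Rational(1, 2)), Pow(54, Rational(1, 2))), 3889) = Add(Mul(Pow(2, Rational(1, 2)), Mul(3, Pow(6, Rational(1, 2)))), 3889) = Add(Mul(6, Pow(3, Rational(1, 2))), 3889) = Add(3889, Mul(6, Pow(3, Rational(1, 2)))) ≈ 3899.4)
Add(Mul(-29, Add(29, -45)), Mul(-1, D)) = Add(Mul(-29, Add(29, -45)), Mul(-1, Add(3889, Mul(6, Pow(3, Rational(1, 2)))))) = Add(Mul(-29, -16), Add(-3889, Mul(-6, Pow(3, Rational(1, 2))))) = Add(464, Add(-3889, Mul(-6, Pow(3, Rational(1, 2))))) = Add(-3425, Mul(-6, Pow(3, Rational(1, 2))))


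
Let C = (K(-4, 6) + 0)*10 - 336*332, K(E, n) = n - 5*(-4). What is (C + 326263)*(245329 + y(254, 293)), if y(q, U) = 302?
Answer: 52803541701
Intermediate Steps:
K(E, n) = 20 + n (K(E, n) = n + 20 = 20 + n)
C = -111292 (C = ((20 + 6) + 0)*10 - 336*332 = (26 + 0)*10 - 111552 = 26*10 - 111552 = 260 - 111552 = -111292)
(C + 326263)*(245329 + y(254, 293)) = (-111292 + 326263)*(245329 + 302) = 214971*245631 = 52803541701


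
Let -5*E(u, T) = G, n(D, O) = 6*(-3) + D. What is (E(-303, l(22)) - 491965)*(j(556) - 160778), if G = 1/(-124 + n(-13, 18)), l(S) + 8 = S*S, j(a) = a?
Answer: 61088302418028/775 ≈ 7.8824e+10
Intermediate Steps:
l(S) = -8 + S**2 (l(S) = -8 + S*S = -8 + S**2)
n(D, O) = -18 + D
G = -1/155 (G = 1/(-124 + (-18 - 13)) = 1/(-124 - 31) = 1/(-155) = -1/155 ≈ -0.0064516)
E(u, T) = 1/775 (E(u, T) = -1/5*(-1/155) = 1/775)
(E(-303, l(22)) - 491965)*(j(556) - 160778) = (1/775 - 491965)*(556 - 160778) = -381272874/775*(-160222) = 61088302418028/775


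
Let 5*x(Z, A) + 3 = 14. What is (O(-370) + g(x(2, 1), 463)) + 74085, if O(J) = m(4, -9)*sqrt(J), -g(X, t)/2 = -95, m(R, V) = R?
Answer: 74275 + 4*I*sqrt(370) ≈ 74275.0 + 76.942*I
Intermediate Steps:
x(Z, A) = 11/5 (x(Z, A) = -3/5 + (1/5)*14 = -3/5 + 14/5 = 11/5)
g(X, t) = 190 (g(X, t) = -2*(-95) = 190)
O(J) = 4*sqrt(J)
(O(-370) + g(x(2, 1), 463)) + 74085 = (4*sqrt(-370) + 190) + 74085 = (4*(I*sqrt(370)) + 190) + 74085 = (4*I*sqrt(370) + 190) + 74085 = (190 + 4*I*sqrt(370)) + 74085 = 74275 + 4*I*sqrt(370)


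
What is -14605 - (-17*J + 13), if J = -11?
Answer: -14805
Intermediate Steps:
-14605 - (-17*J + 13) = -14605 - (-17*(-11) + 13) = -14605 - (187 + 13) = -14605 - 1*200 = -14605 - 200 = -14805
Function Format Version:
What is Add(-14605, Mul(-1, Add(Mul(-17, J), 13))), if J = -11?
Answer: -14805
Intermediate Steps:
Add(-14605, Mul(-1, Add(Mul(-17, J), 13))) = Add(-14605, Mul(-1, Add(Mul(-17, -11), 13))) = Add(-14605, Mul(-1, Add(187, 13))) = Add(-14605, Mul(-1, 200)) = Add(-14605, -200) = -14805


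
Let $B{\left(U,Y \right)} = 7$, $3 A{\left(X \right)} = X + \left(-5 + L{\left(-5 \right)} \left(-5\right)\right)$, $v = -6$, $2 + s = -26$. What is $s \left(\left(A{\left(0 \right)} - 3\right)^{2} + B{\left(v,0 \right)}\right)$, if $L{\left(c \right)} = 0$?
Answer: $- \frac{7252}{9} \approx -805.78$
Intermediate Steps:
$s = -28$ ($s = -2 - 26 = -28$)
$A{\left(X \right)} = - \frac{5}{3} + \frac{X}{3}$ ($A{\left(X \right)} = \frac{X + \left(-5 + 0 \left(-5\right)\right)}{3} = \frac{X + \left(-5 + 0\right)}{3} = \frac{X - 5}{3} = \frac{-5 + X}{3} = - \frac{5}{3} + \frac{X}{3}$)
$s \left(\left(A{\left(0 \right)} - 3\right)^{2} + B{\left(v,0 \right)}\right) = - 28 \left(\left(\left(- \frac{5}{3} + \frac{1}{3} \cdot 0\right) - 3\right)^{2} + 7\right) = - 28 \left(\left(\left(- \frac{5}{3} + 0\right) - 3\right)^{2} + 7\right) = - 28 \left(\left(- \frac{5}{3} - 3\right)^{2} + 7\right) = - 28 \left(\left(- \frac{14}{3}\right)^{2} + 7\right) = - 28 \left(\frac{196}{9} + 7\right) = \left(-28\right) \frac{259}{9} = - \frac{7252}{9}$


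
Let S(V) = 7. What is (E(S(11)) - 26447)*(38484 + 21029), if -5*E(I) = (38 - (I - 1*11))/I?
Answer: -7870058633/5 ≈ -1.5740e+9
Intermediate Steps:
E(I) = -(49 - I)/(5*I) (E(I) = -(38 - (I - 1*11))/(5*I) = -(38 - (I - 11))/(5*I) = -(38 - (-11 + I))/(5*I) = -(38 + (11 - I))/(5*I) = -(49 - I)/(5*I))
(E(S(11)) - 26447)*(38484 + 21029) = ((1/5)*(-49 + 7)/7 - 26447)*(38484 + 21029) = ((1/5)*(1/7)*(-42) - 26447)*59513 = (-6/5 - 26447)*59513 = -132241/5*59513 = -7870058633/5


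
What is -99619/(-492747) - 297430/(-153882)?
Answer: 26981218528/12637482309 ≈ 2.1350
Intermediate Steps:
-99619/(-492747) - 297430/(-153882) = -99619*(-1/492747) - 297430*(-1/153882) = 99619/492747 + 148715/76941 = 26981218528/12637482309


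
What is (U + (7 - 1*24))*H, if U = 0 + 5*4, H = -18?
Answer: -54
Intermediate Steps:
U = 20 (U = 0 + 20 = 20)
(U + (7 - 1*24))*H = (20 + (7 - 1*24))*(-18) = (20 + (7 - 24))*(-18) = (20 - 17)*(-18) = 3*(-18) = -54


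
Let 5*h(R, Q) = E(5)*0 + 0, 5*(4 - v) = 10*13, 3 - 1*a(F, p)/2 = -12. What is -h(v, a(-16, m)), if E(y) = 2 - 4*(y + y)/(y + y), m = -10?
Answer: 0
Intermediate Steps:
a(F, p) = 30 (a(F, p) = 6 - 2*(-12) = 6 + 24 = 30)
v = -22 (v = 4 - 2*13 = 4 - ⅕*130 = 4 - 26 = -22)
E(y) = -2 (E(y) = 2 - 4*2*y/(2*y) = 2 - 4*2*y*1/(2*y) = 2 - 4*1 = 2 - 4 = -2)
h(R, Q) = 0 (h(R, Q) = (-2*0 + 0)/5 = (0 + 0)/5 = (⅕)*0 = 0)
-h(v, a(-16, m)) = -1*0 = 0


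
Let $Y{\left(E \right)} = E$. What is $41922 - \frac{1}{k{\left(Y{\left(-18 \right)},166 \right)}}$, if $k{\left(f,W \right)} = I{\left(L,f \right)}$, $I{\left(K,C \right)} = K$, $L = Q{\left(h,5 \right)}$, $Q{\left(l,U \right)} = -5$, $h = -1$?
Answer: $\frac{209611}{5} \approx 41922.0$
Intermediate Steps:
$L = -5$
$k{\left(f,W \right)} = -5$
$41922 - \frac{1}{k{\left(Y{\left(-18 \right)},166 \right)}} = 41922 - \frac{1}{-5} = 41922 - - \frac{1}{5} = 41922 + \frac{1}{5} = \frac{209611}{5}$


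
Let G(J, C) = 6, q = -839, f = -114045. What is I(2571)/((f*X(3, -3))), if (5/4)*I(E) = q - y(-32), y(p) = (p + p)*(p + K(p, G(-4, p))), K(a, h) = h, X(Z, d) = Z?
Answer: 10012/1710675 ≈ 0.0058527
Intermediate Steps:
y(p) = 2*p*(6 + p) (y(p) = (p + p)*(p + 6) = (2*p)*(6 + p) = 2*p*(6 + p))
I(E) = -10012/5 (I(E) = 4*(-839 - 2*(-32)*(6 - 32))/5 = 4*(-839 - 2*(-32)*(-26))/5 = 4*(-839 - 1*1664)/5 = 4*(-839 - 1664)/5 = (⅘)*(-2503) = -10012/5)
I(2571)/((f*X(3, -3))) = -10012/(5*((-114045*3))) = -10012/5/(-342135) = -10012/5*(-1/342135) = 10012/1710675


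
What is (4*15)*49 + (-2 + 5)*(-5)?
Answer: 2925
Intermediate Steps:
(4*15)*49 + (-2 + 5)*(-5) = 60*49 + 3*(-5) = 2940 - 15 = 2925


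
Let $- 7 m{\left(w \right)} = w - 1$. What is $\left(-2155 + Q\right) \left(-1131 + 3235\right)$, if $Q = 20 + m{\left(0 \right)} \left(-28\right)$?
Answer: $-4500456$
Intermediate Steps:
$m{\left(w \right)} = \frac{1}{7} - \frac{w}{7}$ ($m{\left(w \right)} = - \frac{w - 1}{7} = - \frac{-1 + w}{7} = \frac{1}{7} - \frac{w}{7}$)
$Q = 16$ ($Q = 20 + \left(\frac{1}{7} - 0\right) \left(-28\right) = 20 + \left(\frac{1}{7} + 0\right) \left(-28\right) = 20 + \frac{1}{7} \left(-28\right) = 20 - 4 = 16$)
$\left(-2155 + Q\right) \left(-1131 + 3235\right) = \left(-2155 + 16\right) \left(-1131 + 3235\right) = \left(-2139\right) 2104 = -4500456$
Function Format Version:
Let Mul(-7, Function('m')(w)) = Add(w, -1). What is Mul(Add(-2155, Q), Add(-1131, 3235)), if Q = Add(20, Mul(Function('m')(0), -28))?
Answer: -4500456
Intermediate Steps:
Function('m')(w) = Add(Rational(1, 7), Mul(Rational(-1, 7), w)) (Function('m')(w) = Mul(Rational(-1, 7), Add(w, -1)) = Mul(Rational(-1, 7), Add(-1, w)) = Add(Rational(1, 7), Mul(Rational(-1, 7), w)))
Q = 16 (Q = Add(20, Mul(Add(Rational(1, 7), Mul(Rational(-1, 7), 0)), -28)) = Add(20, Mul(Add(Rational(1, 7), 0), -28)) = Add(20, Mul(Rational(1, 7), -28)) = Add(20, -4) = 16)
Mul(Add(-2155, Q), Add(-1131, 3235)) = Mul(Add(-2155, 16), Add(-1131, 3235)) = Mul(-2139, 2104) = -4500456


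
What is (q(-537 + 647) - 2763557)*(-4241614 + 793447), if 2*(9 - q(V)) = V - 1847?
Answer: 19052360566953/2 ≈ 9.5262e+12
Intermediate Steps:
q(V) = 1865/2 - V/2 (q(V) = 9 - (V - 1847)/2 = 9 - (-1847 + V)/2 = 9 + (1847/2 - V/2) = 1865/2 - V/2)
(q(-537 + 647) - 2763557)*(-4241614 + 793447) = ((1865/2 - (-537 + 647)/2) - 2763557)*(-4241614 + 793447) = ((1865/2 - ½*110) - 2763557)*(-3448167) = ((1865/2 - 55) - 2763557)*(-3448167) = (1755/2 - 2763557)*(-3448167) = -5525359/2*(-3448167) = 19052360566953/2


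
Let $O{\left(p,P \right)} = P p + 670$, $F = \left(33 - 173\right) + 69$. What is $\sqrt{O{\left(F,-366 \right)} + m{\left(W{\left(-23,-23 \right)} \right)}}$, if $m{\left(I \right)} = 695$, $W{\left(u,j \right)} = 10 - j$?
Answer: $3 \sqrt{3039} \approx 165.38$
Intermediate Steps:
$F = -71$ ($F = -140 + 69 = -71$)
$O{\left(p,P \right)} = 670 + P p$
$\sqrt{O{\left(F,-366 \right)} + m{\left(W{\left(-23,-23 \right)} \right)}} = \sqrt{\left(670 - -25986\right) + 695} = \sqrt{\left(670 + 25986\right) + 695} = \sqrt{26656 + 695} = \sqrt{27351} = 3 \sqrt{3039}$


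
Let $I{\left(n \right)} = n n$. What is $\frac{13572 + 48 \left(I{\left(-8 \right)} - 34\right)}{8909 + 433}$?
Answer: $\frac{278}{173} \approx 1.6069$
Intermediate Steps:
$I{\left(n \right)} = n^{2}$
$\frac{13572 + 48 \left(I{\left(-8 \right)} - 34\right)}{8909 + 433} = \frac{13572 + 48 \left(\left(-8\right)^{2} - 34\right)}{8909 + 433} = \frac{13572 + 48 \left(64 - 34\right)}{9342} = \left(13572 + 48 \cdot 30\right) \frac{1}{9342} = \left(13572 + 1440\right) \frac{1}{9342} = 15012 \cdot \frac{1}{9342} = \frac{278}{173}$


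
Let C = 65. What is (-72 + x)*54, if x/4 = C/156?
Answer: -3798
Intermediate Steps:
x = 5/3 (x = 4*(65/156) = 4*(65*(1/156)) = 4*(5/12) = 5/3 ≈ 1.6667)
(-72 + x)*54 = (-72 + 5/3)*54 = -211/3*54 = -3798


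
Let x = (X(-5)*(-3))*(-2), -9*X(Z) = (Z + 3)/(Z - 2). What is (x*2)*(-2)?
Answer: 16/21 ≈ 0.76190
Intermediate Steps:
X(Z) = -(3 + Z)/(9*(-2 + Z)) (X(Z) = -(Z + 3)/(9*(Z - 2)) = -(3 + Z)/(9*(-2 + Z)))
x = -4/21 (x = (((-3 - 1*(-5))/(9*(-2 - 5)))*(-3))*(-2) = (((⅑)*(-3 + 5)/(-7))*(-3))*(-2) = (((⅑)*(-⅐)*2)*(-3))*(-2) = -2/63*(-3)*(-2) = (2/21)*(-2) = -4/21 ≈ -0.19048)
(x*2)*(-2) = -4/21*2*(-2) = -8/21*(-2) = 16/21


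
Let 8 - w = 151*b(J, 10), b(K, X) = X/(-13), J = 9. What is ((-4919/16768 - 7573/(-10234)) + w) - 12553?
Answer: -13862936703583/1115424128 ≈ -12428.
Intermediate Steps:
b(K, X) = -X/13 (b(K, X) = X*(-1/13) = -X/13)
w = 1614/13 (w = 8 - 151*(-1/13*10) = 8 - 151*(-10)/13 = 8 - 1*(-1510/13) = 8 + 1510/13 = 1614/13 ≈ 124.15)
((-4919/16768 - 7573/(-10234)) + w) - 12553 = ((-4919/16768 - 7573/(-10234)) + 1614/13) - 12553 = ((-4919*1/16768 - 7573*(-1/10234)) + 1614/13) - 12553 = ((-4919/16768 + 7573/10234) + 1614/13) - 12553 = (38321509/85801856 + 1614/13) - 12553 = 138982375201/1115424128 - 12553 = -13862936703583/1115424128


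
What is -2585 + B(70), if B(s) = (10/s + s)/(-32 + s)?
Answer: -687119/266 ≈ -2583.2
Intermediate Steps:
B(s) = (s + 10/s)/(-32 + s)
-2585 + B(70) = -2585 + (10 + 70²)/(70*(-32 + 70)) = -2585 + (1/70)*(10 + 4900)/38 = -2585 + (1/70)*(1/38)*4910 = -2585 + 491/266 = -687119/266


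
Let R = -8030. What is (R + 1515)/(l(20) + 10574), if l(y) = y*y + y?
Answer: -6515/10994 ≈ -0.59260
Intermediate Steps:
l(y) = y + y² (l(y) = y² + y = y + y²)
(R + 1515)/(l(20) + 10574) = (-8030 + 1515)/(20*(1 + 20) + 10574) = -6515/(20*21 + 10574) = -6515/(420 + 10574) = -6515/10994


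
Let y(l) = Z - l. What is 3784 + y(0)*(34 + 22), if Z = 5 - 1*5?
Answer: 3784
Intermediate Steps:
Z = 0 (Z = 5 - 5 = 0)
y(l) = -l (y(l) = 0 - l = -l)
3784 + y(0)*(34 + 22) = 3784 + (-1*0)*(34 + 22) = 3784 + 0*56 = 3784 + 0 = 3784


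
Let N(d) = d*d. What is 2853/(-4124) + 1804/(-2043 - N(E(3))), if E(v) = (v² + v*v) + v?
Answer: -3631637/2561004 ≈ -1.4181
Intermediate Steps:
E(v) = v + 2*v² (E(v) = (v² + v²) + v = 2*v² + v = v + 2*v²)
N(d) = d²
2853/(-4124) + 1804/(-2043 - N(E(3))) = 2853/(-4124) + 1804/(-2043 - (3*(1 + 2*3))²) = 2853*(-1/4124) + 1804/(-2043 - (3*(1 + 6))²) = -2853/4124 + 1804/(-2043 - (3*7)²) = -2853/4124 + 1804/(-2043 - 1*21²) = -2853/4124 + 1804/(-2043 - 1*441) = -2853/4124 + 1804/(-2043 - 441) = -2853/4124 + 1804/(-2484) = -2853/4124 + 1804*(-1/2484) = -2853/4124 - 451/621 = -3631637/2561004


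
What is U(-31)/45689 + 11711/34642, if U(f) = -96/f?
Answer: 16590305881/49065508478 ≈ 0.33813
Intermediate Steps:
U(-31)/45689 + 11711/34642 = -96/(-31)/45689 + 11711/34642 = -96*(-1/31)*(1/45689) + 11711*(1/34642) = (96/31)*(1/45689) + 11711/34642 = 96/1416359 + 11711/34642 = 16590305881/49065508478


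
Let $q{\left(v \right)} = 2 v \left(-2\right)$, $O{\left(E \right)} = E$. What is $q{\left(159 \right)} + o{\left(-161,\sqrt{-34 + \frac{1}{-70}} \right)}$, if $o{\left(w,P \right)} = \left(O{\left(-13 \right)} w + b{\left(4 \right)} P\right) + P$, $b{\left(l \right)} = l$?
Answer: $1457 + \frac{i \sqrt{166670}}{14} \approx 1457.0 + 29.161 i$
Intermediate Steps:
$q{\left(v \right)} = - 4 v$
$o{\left(w,P \right)} = - 13 w + 5 P$ ($o{\left(w,P \right)} = \left(- 13 w + 4 P\right) + P = - 13 w + 5 P$)
$q{\left(159 \right)} + o{\left(-161,\sqrt{-34 + \frac{1}{-70}} \right)} = \left(-4\right) 159 + \left(\left(-13\right) \left(-161\right) + 5 \sqrt{-34 + \frac{1}{-70}}\right) = -636 + \left(2093 + 5 \sqrt{-34 - \frac{1}{70}}\right) = -636 + \left(2093 + 5 \sqrt{- \frac{2381}{70}}\right) = -636 + \left(2093 + 5 \frac{i \sqrt{166670}}{70}\right) = -636 + \left(2093 + \frac{i \sqrt{166670}}{14}\right) = 1457 + \frac{i \sqrt{166670}}{14}$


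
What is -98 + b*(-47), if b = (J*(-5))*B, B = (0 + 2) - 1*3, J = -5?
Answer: 1077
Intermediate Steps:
B = -1 (B = 2 - 3 = -1)
b = -25 (b = -5*(-5)*(-1) = 25*(-1) = -25)
-98 + b*(-47) = -98 - 25*(-47) = -98 + 1175 = 1077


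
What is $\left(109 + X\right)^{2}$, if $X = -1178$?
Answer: $1142761$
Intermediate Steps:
$\left(109 + X\right)^{2} = \left(109 - 1178\right)^{2} = \left(-1069\right)^{2} = 1142761$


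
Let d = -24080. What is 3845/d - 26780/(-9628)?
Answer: 30392137/11592112 ≈ 2.6218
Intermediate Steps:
3845/d - 26780/(-9628) = 3845/(-24080) - 26780/(-9628) = 3845*(-1/24080) - 26780*(-1/9628) = -769/4816 + 6695/2407 = 30392137/11592112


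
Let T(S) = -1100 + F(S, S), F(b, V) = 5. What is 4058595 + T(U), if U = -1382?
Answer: 4057500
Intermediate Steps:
T(S) = -1095 (T(S) = -1100 + 5 = -1095)
4058595 + T(U) = 4058595 - 1095 = 4057500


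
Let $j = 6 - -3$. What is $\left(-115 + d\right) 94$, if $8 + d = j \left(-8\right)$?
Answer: $-18330$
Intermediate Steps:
$j = 9$ ($j = 6 + 3 = 9$)
$d = -80$ ($d = -8 + 9 \left(-8\right) = -8 - 72 = -80$)
$\left(-115 + d\right) 94 = \left(-115 - 80\right) 94 = \left(-195\right) 94 = -18330$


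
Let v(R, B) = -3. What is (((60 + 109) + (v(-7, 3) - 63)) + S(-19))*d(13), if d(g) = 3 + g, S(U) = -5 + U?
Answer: 1264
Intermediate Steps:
(((60 + 109) + (v(-7, 3) - 63)) + S(-19))*d(13) = (((60 + 109) + (-3 - 63)) + (-5 - 19))*(3 + 13) = ((169 - 66) - 24)*16 = (103 - 24)*16 = 79*16 = 1264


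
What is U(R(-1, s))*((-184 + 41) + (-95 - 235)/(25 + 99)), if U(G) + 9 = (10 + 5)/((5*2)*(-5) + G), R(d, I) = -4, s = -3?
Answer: 1508177/1116 ≈ 1351.4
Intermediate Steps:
U(G) = -9 + 15/(-50 + G) (U(G) = -9 + (10 + 5)/((5*2)*(-5) + G) = -9 + 15/(10*(-5) + G) = -9 + 15/(-50 + G))
U(R(-1, s))*((-184 + 41) + (-95 - 235)/(25 + 99)) = (3*(155 - 3*(-4))/(-50 - 4))*((-184 + 41) + (-95 - 235)/(25 + 99)) = (3*(155 + 12)/(-54))*(-143 - 330/124) = (3*(-1/54)*167)*(-143 - 330*1/124) = -167*(-143 - 165/62)/18 = -167/18*(-9031/62) = 1508177/1116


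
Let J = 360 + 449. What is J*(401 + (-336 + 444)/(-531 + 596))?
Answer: 21173957/65 ≈ 3.2575e+5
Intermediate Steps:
J = 809
J*(401 + (-336 + 444)/(-531 + 596)) = 809*(401 + (-336 + 444)/(-531 + 596)) = 809*(401 + 108/65) = 809*(26173/65) = 21173957/65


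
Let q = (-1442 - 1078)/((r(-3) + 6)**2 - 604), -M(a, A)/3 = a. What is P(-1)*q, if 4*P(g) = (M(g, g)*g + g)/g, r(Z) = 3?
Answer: 2520/523 ≈ 4.8184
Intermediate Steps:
M(a, A) = -3*a
P(g) = (g - 3*g**2)/(4*g) (P(g) = (((-3*g)*g + g)/g)/4 = ((-3*g**2 + g)/g)/4 = ((g - 3*g**2)/g)/4 = (g - 3*g**2)/(4*g))
q = 2520/523 (q = (-1442 - 1078)/((3 + 6)**2 - 604) = -2520/(9**2 - 604) = -2520/(81 - 604) = -2520/(-523) = -2520*(-1/523) = 2520/523 ≈ 4.8184)
P(-1)*q = (1/4 - 3/4*(-1))*(2520/523) = (1/4 + 3/4)*(2520/523) = 1*(2520/523) = 2520/523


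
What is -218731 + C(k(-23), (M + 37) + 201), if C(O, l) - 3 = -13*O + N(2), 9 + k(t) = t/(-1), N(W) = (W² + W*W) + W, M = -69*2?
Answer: -218900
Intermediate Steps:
M = -138
N(W) = W + 2*W² (N(W) = (W² + W²) + W = 2*W² + W = W + 2*W²)
k(t) = -9 - t (k(t) = -9 + t/(-1) = -9 + t*(-1) = -9 - t)
C(O, l) = 13 - 13*O (C(O, l) = 3 + (-13*O + 2*(1 + 2*2)) = 3 + (-13*O + 2*(1 + 4)) = 3 + (-13*O + 2*5) = 3 + (-13*O + 10) = 3 + (10 - 13*O) = 13 - 13*O)
-218731 + C(k(-23), (M + 37) + 201) = -218731 + (13 - 13*(-9 - 1*(-23))) = -218731 + (13 - 13*(-9 + 23)) = -218731 + (13 - 13*14) = -218731 + (13 - 182) = -218731 - 169 = -218900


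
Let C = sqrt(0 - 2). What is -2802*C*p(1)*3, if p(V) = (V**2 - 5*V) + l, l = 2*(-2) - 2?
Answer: 84060*I*sqrt(2) ≈ 1.1888e+5*I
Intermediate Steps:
l = -6 (l = -4 - 2 = -6)
p(V) = -6 + V**2 - 5*V (p(V) = (V**2 - 5*V) - 6 = -6 + V**2 - 5*V)
C = I*sqrt(2) (C = sqrt(-2) = I*sqrt(2) ≈ 1.4142*I)
-2802*C*p(1)*3 = -2802*(I*sqrt(2))*(-6 + 1**2 - 5*1)*3 = -2802*(I*sqrt(2))*(-6 + 1 - 5)*3 = -2802*(I*sqrt(2))*(-10)*3 = -2802*(-10*I*sqrt(2))*3 = -(-84060)*I*sqrt(2) = 84060*I*sqrt(2)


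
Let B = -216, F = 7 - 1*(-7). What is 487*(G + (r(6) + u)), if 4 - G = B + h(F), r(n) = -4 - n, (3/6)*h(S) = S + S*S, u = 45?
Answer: -80355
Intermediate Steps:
F = 14 (F = 7 + 7 = 14)
h(S) = 2*S + 2*S² (h(S) = 2*(S + S*S) = 2*(S + S²) = 2*S + 2*S²)
G = -200 (G = 4 - (-216 + 2*14*(1 + 14)) = 4 - (-216 + 2*14*15) = 4 - (-216 + 420) = 4 - 1*204 = 4 - 204 = -200)
487*(G + (r(6) + u)) = 487*(-200 + ((-4 - 1*6) + 45)) = 487*(-200 + ((-4 - 6) + 45)) = 487*(-200 + (-10 + 45)) = 487*(-200 + 35) = 487*(-165) = -80355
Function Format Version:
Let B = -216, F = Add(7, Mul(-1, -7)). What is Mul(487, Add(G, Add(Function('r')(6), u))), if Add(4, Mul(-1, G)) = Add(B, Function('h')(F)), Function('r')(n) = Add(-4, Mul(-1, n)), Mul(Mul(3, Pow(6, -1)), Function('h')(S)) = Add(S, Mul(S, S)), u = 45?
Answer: -80355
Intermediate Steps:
F = 14 (F = Add(7, 7) = 14)
Function('h')(S) = Add(Mul(2, S), Mul(2, Pow(S, 2))) (Function('h')(S) = Mul(2, Add(S, Mul(S, S))) = Mul(2, Add(S, Pow(S, 2))) = Add(Mul(2, S), Mul(2, Pow(S, 2))))
G = -200 (G = Add(4, Mul(-1, Add(-216, Mul(2, 14, Add(1, 14))))) = Add(4, Mul(-1, Add(-216, Mul(2, 14, 15)))) = Add(4, Mul(-1, Add(-216, 420))) = Add(4, Mul(-1, 204)) = Add(4, -204) = -200)
Mul(487, Add(G, Add(Function('r')(6), u))) = Mul(487, Add(-200, Add(Add(-4, Mul(-1, 6)), 45))) = Mul(487, Add(-200, Add(Add(-4, -6), 45))) = Mul(487, Add(-200, Add(-10, 45))) = Mul(487, Add(-200, 35)) = Mul(487, -165) = -80355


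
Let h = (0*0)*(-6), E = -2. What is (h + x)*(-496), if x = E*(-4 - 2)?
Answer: -5952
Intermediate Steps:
h = 0 (h = 0*(-6) = 0)
x = 12 (x = -2*(-4 - 2) = -2*(-6) = 12)
(h + x)*(-496) = (0 + 12)*(-496) = 12*(-496) = -5952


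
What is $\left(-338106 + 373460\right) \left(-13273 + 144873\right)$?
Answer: $4652586400$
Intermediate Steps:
$\left(-338106 + 373460\right) \left(-13273 + 144873\right) = 35354 \cdot 131600 = 4652586400$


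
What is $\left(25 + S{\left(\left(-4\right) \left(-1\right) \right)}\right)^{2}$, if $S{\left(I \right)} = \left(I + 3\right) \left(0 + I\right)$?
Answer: $2809$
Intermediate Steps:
$S{\left(I \right)} = I \left(3 + I\right)$ ($S{\left(I \right)} = \left(3 + I\right) I = I \left(3 + I\right)$)
$\left(25 + S{\left(\left(-4\right) \left(-1\right) \right)}\right)^{2} = \left(25 + \left(-4\right) \left(-1\right) \left(3 - -4\right)\right)^{2} = \left(25 + 4 \left(3 + 4\right)\right)^{2} = \left(25 + 4 \cdot 7\right)^{2} = \left(25 + 28\right)^{2} = 53^{2} = 2809$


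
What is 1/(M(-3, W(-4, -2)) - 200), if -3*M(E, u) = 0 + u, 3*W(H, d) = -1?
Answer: -9/1799 ≈ -0.0050028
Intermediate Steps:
W(H, d) = -1/3 (W(H, d) = (1/3)*(-1) = -1/3)
M(E, u) = -u/3 (M(E, u) = -(0 + u)/3 = -u/3)
1/(M(-3, W(-4, -2)) - 200) = 1/(-1/3*(-1/3) - 200) = 1/(1/9 - 200) = 1/(-1799/9) = -9/1799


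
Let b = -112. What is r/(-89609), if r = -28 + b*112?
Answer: 12572/89609 ≈ 0.14030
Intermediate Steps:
r = -12572 (r = -28 - 112*112 = -28 - 12544 = -12572)
r/(-89609) = -12572/(-89609) = -12572*(-1/89609) = 12572/89609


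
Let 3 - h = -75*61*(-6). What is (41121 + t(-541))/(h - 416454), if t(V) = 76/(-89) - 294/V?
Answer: -1979920079/21373389249 ≈ -0.092635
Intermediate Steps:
h = -27447 (h = 3 - (-75*61)*(-6) = 3 - (-4575)*(-6) = 3 - 1*27450 = 3 - 27450 = -27447)
t(V) = -76/89 - 294/V (t(V) = 76*(-1/89) - 294/V = -76/89 - 294/V)
(41121 + t(-541))/(h - 416454) = (41121 + (-76/89 - 294/(-541)))/(-27447 - 416454) = (41121 + (-76/89 - 294*(-1/541)))/(-443901) = (41121 + (-76/89 + 294/541))*(-1/443901) = (41121 - 14950/48149)*(-1/443901) = (1979920079/48149)*(-1/443901) = -1979920079/21373389249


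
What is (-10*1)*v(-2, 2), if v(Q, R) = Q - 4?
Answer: 60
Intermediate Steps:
v(Q, R) = -4 + Q
(-10*1)*v(-2, 2) = (-10*1)*(-4 - 2) = -10*(-6) = 60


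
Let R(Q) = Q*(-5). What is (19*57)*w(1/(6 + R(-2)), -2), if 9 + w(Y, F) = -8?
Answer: -18411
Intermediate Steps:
R(Q) = -5*Q
w(Y, F) = -17 (w(Y, F) = -9 - 8 = -17)
(19*57)*w(1/(6 + R(-2)), -2) = (19*57)*(-17) = 1083*(-17) = -18411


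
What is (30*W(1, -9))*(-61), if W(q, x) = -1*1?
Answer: 1830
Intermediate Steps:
W(q, x) = -1
(30*W(1, -9))*(-61) = (30*(-1))*(-61) = -30*(-61) = 1830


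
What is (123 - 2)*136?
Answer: 16456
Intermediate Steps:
(123 - 2)*136 = 121*136 = 16456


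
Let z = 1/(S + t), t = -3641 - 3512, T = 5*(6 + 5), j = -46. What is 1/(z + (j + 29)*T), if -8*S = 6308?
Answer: -15883/14850607 ≈ -0.0010695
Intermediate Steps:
S = -1577/2 (S = -⅛*6308 = -1577/2 ≈ -788.50)
T = 55 (T = 5*11 = 55)
t = -7153
z = -2/15883 (z = 1/(-1577/2 - 7153) = 1/(-15883/2) = -2/15883 ≈ -0.00012592)
1/(z + (j + 29)*T) = 1/(-2/15883 + (-46 + 29)*55) = 1/(-2/15883 - 17*55) = 1/(-2/15883 - 935) = 1/(-14850607/15883) = -15883/14850607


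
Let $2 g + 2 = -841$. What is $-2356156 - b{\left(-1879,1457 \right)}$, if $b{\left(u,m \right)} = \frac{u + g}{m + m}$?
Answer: $- \frac{13731672567}{5828} \approx -2.3562 \cdot 10^{6}$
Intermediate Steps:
$g = - \frac{843}{2}$ ($g = -1 + \frac{1}{2} \left(-841\right) = -1 - \frac{841}{2} = - \frac{843}{2} \approx -421.5$)
$b{\left(u,m \right)} = \frac{- \frac{843}{2} + u}{2 m}$ ($b{\left(u,m \right)} = \frac{u - \frac{843}{2}}{m + m} = \frac{- \frac{843}{2} + u}{2 m}$)
$-2356156 - b{\left(-1879,1457 \right)} = -2356156 - \frac{-843 + 2 \left(-1879\right)}{4 \cdot 1457} = -2356156 - \frac{1}{4} \cdot \frac{1}{1457} \left(-843 - 3758\right) = -2356156 - \frac{1}{4} \cdot \frac{1}{1457} \left(-4601\right) = -2356156 - - \frac{4601}{5828} = -2356156 + \frac{4601}{5828} = - \frac{13731672567}{5828}$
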